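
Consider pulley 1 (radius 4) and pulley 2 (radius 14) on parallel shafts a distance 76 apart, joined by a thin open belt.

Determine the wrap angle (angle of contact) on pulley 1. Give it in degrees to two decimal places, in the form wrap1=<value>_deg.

wrap1=164.88_deg

open belt: β = asin((r2−r1)/C) = asin(10/76) = 7.5608°
wrap1 = π − 2β = 164.8783°
wrap2 = π + 2β = 195.1217°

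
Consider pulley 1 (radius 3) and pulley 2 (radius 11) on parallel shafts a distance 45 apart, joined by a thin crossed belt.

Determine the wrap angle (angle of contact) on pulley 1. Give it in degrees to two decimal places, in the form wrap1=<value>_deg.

crossed belt: β = asin((r1+r2)/C) = asin(14/45) = 18.1262°
wrap1 = wrap2 = π + 2β = 216.2524°

wrap1=216.25_deg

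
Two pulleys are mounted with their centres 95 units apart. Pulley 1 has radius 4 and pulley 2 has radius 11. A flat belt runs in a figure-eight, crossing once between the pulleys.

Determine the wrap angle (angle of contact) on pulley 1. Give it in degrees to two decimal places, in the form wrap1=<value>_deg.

wrap1=198.17_deg

crossed belt: β = asin((r1+r2)/C) = asin(15/95) = 9.0847°
wrap1 = wrap2 = π + 2β = 198.1694°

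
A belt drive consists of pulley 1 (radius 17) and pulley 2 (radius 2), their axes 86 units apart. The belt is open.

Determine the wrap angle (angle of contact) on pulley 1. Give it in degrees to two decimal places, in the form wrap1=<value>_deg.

wrap1=200.09_deg

open belt: β = asin((r2−r1)/C) = asin(-15/86) = -10.0448°
wrap1 = π − 2β = 200.0897°
wrap2 = π + 2β = 159.9103°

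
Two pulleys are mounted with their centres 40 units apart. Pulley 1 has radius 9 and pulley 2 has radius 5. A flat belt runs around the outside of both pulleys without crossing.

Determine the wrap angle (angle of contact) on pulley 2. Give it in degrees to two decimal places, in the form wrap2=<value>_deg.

open belt: β = asin((r2−r1)/C) = asin(-4/40) = -5.7392°
wrap1 = π − 2β = 191.4783°
wrap2 = π + 2β = 168.5217°

wrap2=168.52_deg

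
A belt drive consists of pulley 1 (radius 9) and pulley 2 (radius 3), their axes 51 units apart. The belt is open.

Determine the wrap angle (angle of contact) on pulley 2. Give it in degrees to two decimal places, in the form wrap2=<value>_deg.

open belt: β = asin((r2−r1)/C) = asin(-6/51) = -6.7563°
wrap1 = π − 2β = 193.5127°
wrap2 = π + 2β = 166.4873°

wrap2=166.49_deg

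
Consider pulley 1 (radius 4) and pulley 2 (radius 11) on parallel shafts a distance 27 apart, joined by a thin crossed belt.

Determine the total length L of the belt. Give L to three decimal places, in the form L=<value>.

crossed belt: β = asin((r1+r2)/C) = asin(15/27) = 33.7490°
wrap1 = wrap2 = π + 2β = 247.4980°
tangent length = C·cosβ = 22.4499
L = (r1+r2)·wrap + 2·C·cosβ = 15·4.3197 + 2·22.4499 = 109.6947

L=109.695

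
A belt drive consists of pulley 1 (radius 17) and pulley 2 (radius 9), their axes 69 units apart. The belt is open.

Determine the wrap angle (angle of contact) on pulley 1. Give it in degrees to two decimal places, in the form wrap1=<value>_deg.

open belt: β = asin((r2−r1)/C) = asin(-8/69) = -6.6580°
wrap1 = π − 2β = 193.3159°
wrap2 = π + 2β = 166.6841°

wrap1=193.32_deg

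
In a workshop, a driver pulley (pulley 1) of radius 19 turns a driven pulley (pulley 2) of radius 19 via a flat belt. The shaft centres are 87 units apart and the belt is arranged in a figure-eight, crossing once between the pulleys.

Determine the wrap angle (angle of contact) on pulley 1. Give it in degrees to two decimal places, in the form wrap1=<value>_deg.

crossed belt: β = asin((r1+r2)/C) = asin(38/87) = 25.8987°
wrap1 = wrap2 = π + 2β = 231.7974°

wrap1=231.80_deg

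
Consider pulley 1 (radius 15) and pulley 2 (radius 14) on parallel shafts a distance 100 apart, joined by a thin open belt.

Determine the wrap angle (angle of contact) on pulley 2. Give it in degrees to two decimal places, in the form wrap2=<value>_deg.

wrap2=178.85_deg

open belt: β = asin((r2−r1)/C) = asin(-1/100) = -0.5730°
wrap1 = π − 2β = 181.1459°
wrap2 = π + 2β = 178.8541°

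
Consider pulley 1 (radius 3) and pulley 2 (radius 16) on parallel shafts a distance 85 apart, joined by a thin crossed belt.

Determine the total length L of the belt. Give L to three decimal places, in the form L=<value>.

L=233.955

crossed belt: β = asin((r1+r2)/C) = asin(19/85) = 12.9164°
wrap1 = wrap2 = π + 2β = 205.8328°
tangent length = C·cosβ = 82.8493
L = (r1+r2)·wrap + 2·C·cosβ = 19·3.5925 + 2·82.8493 = 233.9553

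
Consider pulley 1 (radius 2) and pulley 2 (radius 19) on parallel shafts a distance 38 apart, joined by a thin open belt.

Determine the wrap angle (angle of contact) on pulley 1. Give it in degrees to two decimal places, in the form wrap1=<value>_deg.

open belt: β = asin((r2−r1)/C) = asin(17/38) = 26.5750°
wrap1 = π − 2β = 126.8501°
wrap2 = π + 2β = 233.1499°

wrap1=126.85_deg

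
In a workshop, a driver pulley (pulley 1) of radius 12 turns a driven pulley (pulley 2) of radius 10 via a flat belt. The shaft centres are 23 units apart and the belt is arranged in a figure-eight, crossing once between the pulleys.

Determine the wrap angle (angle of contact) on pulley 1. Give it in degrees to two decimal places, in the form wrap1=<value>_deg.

wrap1=326.09_deg

crossed belt: β = asin((r1+r2)/C) = asin(22/23) = 73.0426°
wrap1 = wrap2 = π + 2β = 326.0851°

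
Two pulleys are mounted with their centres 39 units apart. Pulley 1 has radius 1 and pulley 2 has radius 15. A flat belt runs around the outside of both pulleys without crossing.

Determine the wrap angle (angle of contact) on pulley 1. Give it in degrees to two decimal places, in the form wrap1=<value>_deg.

open belt: β = asin((r2−r1)/C) = asin(14/39) = 21.0372°
wrap1 = π − 2β = 137.9256°
wrap2 = π + 2β = 222.0744°

wrap1=137.93_deg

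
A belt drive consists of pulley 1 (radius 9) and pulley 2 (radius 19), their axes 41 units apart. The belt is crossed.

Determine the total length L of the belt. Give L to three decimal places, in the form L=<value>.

L=189.963

crossed belt: β = asin((r1+r2)/C) = asin(28/41) = 43.0728°
wrap1 = wrap2 = π + 2β = 266.1456°
tangent length = C·cosβ = 29.9500
L = (r1+r2)·wrap + 2·C·cosβ = 28·4.6451 + 2·29.9500 = 189.9632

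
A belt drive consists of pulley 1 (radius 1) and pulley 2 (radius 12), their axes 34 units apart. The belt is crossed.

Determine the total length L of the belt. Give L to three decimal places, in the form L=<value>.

crossed belt: β = asin((r1+r2)/C) = asin(13/34) = 22.4795°
wrap1 = wrap2 = π + 2β = 224.9590°
tangent length = C·cosβ = 31.4166
L = (r1+r2)·wrap + 2·C·cosβ = 13·3.9263 + 2·31.4166 = 113.8747

L=113.875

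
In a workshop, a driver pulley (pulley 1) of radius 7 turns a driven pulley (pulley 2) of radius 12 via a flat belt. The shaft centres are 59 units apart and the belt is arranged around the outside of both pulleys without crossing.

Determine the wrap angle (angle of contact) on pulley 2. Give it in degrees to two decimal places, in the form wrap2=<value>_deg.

wrap2=189.72_deg

open belt: β = asin((r2−r1)/C) = asin(5/59) = 4.8614°
wrap1 = π − 2β = 170.2772°
wrap2 = π + 2β = 189.7228°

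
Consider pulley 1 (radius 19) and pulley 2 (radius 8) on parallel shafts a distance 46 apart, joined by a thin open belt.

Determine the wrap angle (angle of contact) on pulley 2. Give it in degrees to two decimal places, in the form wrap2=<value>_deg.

open belt: β = asin((r2−r1)/C) = asin(-11/46) = -13.8352°
wrap1 = π − 2β = 207.6704°
wrap2 = π + 2β = 152.3296°

wrap2=152.33_deg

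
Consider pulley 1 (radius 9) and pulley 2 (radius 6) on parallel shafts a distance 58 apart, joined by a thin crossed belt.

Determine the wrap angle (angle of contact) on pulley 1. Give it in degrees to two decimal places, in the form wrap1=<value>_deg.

wrap1=209.98_deg

crossed belt: β = asin((r1+r2)/C) = asin(15/58) = 14.9882°
wrap1 = wrap2 = π + 2β = 209.9765°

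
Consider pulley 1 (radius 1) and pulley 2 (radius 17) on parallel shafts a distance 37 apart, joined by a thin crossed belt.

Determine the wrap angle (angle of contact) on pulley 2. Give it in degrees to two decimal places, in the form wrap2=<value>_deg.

crossed belt: β = asin((r1+r2)/C) = asin(18/37) = 29.1099°
wrap1 = wrap2 = π + 2β = 238.2198°

wrap2=238.22_deg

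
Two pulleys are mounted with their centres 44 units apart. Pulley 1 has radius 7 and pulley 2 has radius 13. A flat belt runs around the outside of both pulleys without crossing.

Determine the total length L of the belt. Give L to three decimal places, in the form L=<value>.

L=151.651

open belt: β = asin((r2−r1)/C) = asin(6/44) = 7.8375°
wrap1 = π − 2β = 164.3250°
wrap2 = π + 2β = 195.6750°
tangent length = C·cosβ = 43.5890
L = r1·wrap1 + r2·wrap2 + 2·C·cosβ = 7·2.8680 + 13·3.4152 + 2·43.5890 = 151.6513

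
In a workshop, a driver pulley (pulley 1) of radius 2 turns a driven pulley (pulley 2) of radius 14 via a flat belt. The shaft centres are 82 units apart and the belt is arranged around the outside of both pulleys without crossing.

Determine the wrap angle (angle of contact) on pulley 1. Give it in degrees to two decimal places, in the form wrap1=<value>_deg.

wrap1=163.17_deg

open belt: β = asin((r2−r1)/C) = asin(12/82) = 8.4150°
wrap1 = π − 2β = 163.1701°
wrap2 = π + 2β = 196.8299°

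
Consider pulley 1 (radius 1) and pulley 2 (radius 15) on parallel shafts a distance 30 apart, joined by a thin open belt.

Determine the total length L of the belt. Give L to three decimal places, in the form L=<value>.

L=116.926

open belt: β = asin((r2−r1)/C) = asin(14/30) = 27.8181°
wrap1 = π − 2β = 124.3637°
wrap2 = π + 2β = 235.6363°
tangent length = C·cosβ = 26.5330
L = r1·wrap1 + r2·wrap2 + 2·C·cosβ = 1·2.1706 + 15·4.1126 + 2·26.5330 = 116.9260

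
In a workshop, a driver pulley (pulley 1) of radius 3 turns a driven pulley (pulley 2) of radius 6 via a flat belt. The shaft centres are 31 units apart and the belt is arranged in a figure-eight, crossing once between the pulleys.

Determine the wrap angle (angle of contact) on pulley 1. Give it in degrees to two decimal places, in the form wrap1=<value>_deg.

crossed belt: β = asin((r1+r2)/C) = asin(9/31) = 16.8773°
wrap1 = wrap2 = π + 2β = 213.7545°

wrap1=213.75_deg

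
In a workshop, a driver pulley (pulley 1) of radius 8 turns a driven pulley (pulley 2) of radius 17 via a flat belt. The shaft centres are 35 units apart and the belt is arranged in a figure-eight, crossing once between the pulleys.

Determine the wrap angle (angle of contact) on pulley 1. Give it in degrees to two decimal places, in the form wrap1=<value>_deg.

wrap1=271.17_deg

crossed belt: β = asin((r1+r2)/C) = asin(25/35) = 45.5847°
wrap1 = wrap2 = π + 2β = 271.1694°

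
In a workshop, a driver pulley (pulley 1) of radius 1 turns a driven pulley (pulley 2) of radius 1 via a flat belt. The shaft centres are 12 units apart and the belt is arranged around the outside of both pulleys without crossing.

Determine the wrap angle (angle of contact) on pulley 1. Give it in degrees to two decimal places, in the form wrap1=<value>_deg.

wrap1=180.00_deg

open belt: β = asin((r2−r1)/C) = asin(0/12) = 0.0000°
wrap1 = π − 2β = 180.0000°
wrap2 = π + 2β = 180.0000°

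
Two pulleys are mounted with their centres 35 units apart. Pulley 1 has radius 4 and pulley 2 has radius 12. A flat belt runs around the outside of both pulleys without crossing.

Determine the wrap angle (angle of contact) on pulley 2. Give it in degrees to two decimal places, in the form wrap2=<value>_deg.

wrap2=206.43_deg

open belt: β = asin((r2−r1)/C) = asin(8/35) = 13.2130°
wrap1 = π − 2β = 153.5740°
wrap2 = π + 2β = 206.4260°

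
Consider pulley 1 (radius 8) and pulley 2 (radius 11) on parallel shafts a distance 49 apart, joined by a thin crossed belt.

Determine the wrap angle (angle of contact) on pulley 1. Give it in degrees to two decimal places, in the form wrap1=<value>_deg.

wrap1=225.63_deg

crossed belt: β = asin((r1+r2)/C) = asin(19/49) = 22.8149°
wrap1 = wrap2 = π + 2β = 225.6298°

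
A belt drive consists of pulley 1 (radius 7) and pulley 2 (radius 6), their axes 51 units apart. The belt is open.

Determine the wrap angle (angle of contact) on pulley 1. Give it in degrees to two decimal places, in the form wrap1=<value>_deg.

wrap1=182.25_deg

open belt: β = asin((r2−r1)/C) = asin(-1/51) = -1.1235°
wrap1 = π − 2β = 182.2470°
wrap2 = π + 2β = 177.7530°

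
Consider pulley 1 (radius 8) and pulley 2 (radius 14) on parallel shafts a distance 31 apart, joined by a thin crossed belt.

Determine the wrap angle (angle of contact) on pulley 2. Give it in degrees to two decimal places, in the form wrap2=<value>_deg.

crossed belt: β = asin((r1+r2)/C) = asin(22/31) = 45.2087°
wrap1 = wrap2 = π + 2β = 270.4174°

wrap2=270.42_deg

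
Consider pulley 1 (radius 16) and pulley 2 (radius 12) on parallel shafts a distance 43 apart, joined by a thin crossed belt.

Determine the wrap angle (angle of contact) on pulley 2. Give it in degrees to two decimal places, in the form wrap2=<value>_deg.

wrap2=261.26_deg

crossed belt: β = asin((r1+r2)/C) = asin(28/43) = 40.6293°
wrap1 = wrap2 = π + 2β = 261.2587°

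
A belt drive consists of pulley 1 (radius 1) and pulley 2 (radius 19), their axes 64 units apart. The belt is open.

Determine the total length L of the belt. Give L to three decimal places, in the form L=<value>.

open belt: β = asin((r2−r1)/C) = asin(18/64) = 16.3348°
wrap1 = π − 2β = 147.3304°
wrap2 = π + 2β = 212.6696°
tangent length = C·cosβ = 61.4166
L = r1·wrap1 + r2·wrap2 + 2·C·cosβ = 1·2.5714 + 19·3.7118 + 2·61.4166 = 195.9285

L=195.929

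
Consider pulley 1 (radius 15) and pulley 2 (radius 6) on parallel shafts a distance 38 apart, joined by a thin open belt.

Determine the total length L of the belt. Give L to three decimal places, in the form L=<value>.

L=144.115

open belt: β = asin((r2−r1)/C) = asin(-9/38) = -13.7002°
wrap1 = π − 2β = 207.4005°
wrap2 = π + 2β = 152.5995°
tangent length = C·cosβ = 36.9188
L = r1·wrap1 + r2·wrap2 + 2·C·cosβ = 15·3.6198 + 6·2.6634 + 2·36.9188 = 144.1152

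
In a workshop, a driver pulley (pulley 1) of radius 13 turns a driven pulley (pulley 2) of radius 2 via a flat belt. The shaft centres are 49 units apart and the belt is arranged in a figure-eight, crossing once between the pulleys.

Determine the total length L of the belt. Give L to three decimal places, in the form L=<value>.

crossed belt: β = asin((r1+r2)/C) = asin(15/49) = 17.8257°
wrap1 = wrap2 = π + 2β = 215.6514°
tangent length = C·cosβ = 46.6476
L = (r1+r2)·wrap + 2·C·cosβ = 15·3.7638 + 2·46.6476 = 149.7526

L=149.753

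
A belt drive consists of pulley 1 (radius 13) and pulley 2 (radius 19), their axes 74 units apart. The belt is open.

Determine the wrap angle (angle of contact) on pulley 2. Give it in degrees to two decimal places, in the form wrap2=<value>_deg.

wrap2=189.30_deg

open belt: β = asin((r2−r1)/C) = asin(6/74) = 4.6507°
wrap1 = π − 2β = 170.6986°
wrap2 = π + 2β = 189.3014°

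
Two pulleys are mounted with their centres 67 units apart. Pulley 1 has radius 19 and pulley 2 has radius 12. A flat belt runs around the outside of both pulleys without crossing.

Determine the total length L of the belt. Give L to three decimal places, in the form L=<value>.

L=232.121

open belt: β = asin((r2−r1)/C) = asin(-7/67) = -5.9971°
wrap1 = π − 2β = 191.9941°
wrap2 = π + 2β = 168.0059°
tangent length = C·cosβ = 66.6333
L = r1·wrap1 + r2·wrap2 + 2·C·cosβ = 19·3.3509 + 12·2.9323 + 2·66.6333 = 232.1214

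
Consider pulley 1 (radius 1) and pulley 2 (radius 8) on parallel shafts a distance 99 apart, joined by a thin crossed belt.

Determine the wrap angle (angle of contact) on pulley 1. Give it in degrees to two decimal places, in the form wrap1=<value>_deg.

crossed belt: β = asin((r1+r2)/C) = asin(9/99) = 5.2159°
wrap1 = wrap2 = π + 2β = 190.4318°

wrap1=190.43_deg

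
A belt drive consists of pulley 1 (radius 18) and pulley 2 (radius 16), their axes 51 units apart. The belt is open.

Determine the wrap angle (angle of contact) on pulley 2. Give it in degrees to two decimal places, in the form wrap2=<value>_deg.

wrap2=175.51_deg

open belt: β = asin((r2−r1)/C) = asin(-2/51) = -2.2475°
wrap1 = π − 2β = 184.4949°
wrap2 = π + 2β = 175.5051°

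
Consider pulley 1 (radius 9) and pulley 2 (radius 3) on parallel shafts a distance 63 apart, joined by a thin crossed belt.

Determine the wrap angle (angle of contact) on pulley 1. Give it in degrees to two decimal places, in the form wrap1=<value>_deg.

wrap1=201.96_deg

crossed belt: β = asin((r1+r2)/C) = asin(12/63) = 10.9806°
wrap1 = wrap2 = π + 2β = 201.9612°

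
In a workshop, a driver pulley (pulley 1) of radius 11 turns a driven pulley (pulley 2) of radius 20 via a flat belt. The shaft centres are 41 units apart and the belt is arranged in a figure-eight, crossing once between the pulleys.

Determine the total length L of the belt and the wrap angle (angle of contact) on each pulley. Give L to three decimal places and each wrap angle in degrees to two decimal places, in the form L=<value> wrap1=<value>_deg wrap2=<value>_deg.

crossed belt: β = asin((r1+r2)/C) = asin(31/41) = 49.1214°
wrap1 = wrap2 = π + 2β = 278.2427°
tangent length = C·cosβ = 26.8328
L = (r1+r2)·wrap + 2·C·cosβ = 31·4.8563 + 2·26.8328 = 204.2094

L=204.209 wrap1=278.24_deg wrap2=278.24_deg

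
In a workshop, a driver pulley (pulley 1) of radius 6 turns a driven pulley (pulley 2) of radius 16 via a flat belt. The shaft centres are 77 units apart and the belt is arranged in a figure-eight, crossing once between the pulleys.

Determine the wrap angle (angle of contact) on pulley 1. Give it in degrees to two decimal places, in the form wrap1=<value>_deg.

crossed belt: β = asin((r1+r2)/C) = asin(22/77) = 16.6015°
wrap1 = wrap2 = π + 2β = 213.2031°

wrap1=213.20_deg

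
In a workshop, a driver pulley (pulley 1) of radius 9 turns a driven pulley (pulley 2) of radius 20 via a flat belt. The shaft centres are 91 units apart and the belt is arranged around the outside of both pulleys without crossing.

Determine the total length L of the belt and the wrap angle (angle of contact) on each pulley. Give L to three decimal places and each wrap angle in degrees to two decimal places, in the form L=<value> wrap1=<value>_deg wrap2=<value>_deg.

L=274.437 wrap1=166.11_deg wrap2=193.89_deg

open belt: β = asin((r2−r1)/C) = asin(11/91) = 6.9428°
wrap1 = π − 2β = 166.1143°
wrap2 = π + 2β = 193.8857°
tangent length = C·cosβ = 90.3327
L = r1·wrap1 + r2·wrap2 + 2·C·cosβ = 9·2.8992 + 20·3.3839 + 2·90.3327 = 274.4375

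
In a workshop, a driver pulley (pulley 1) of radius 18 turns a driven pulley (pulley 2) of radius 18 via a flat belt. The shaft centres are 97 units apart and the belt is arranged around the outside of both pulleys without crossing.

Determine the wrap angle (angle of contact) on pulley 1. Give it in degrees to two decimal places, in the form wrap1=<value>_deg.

wrap1=180.00_deg

open belt: β = asin((r2−r1)/C) = asin(0/97) = 0.0000°
wrap1 = π − 2β = 180.0000°
wrap2 = π + 2β = 180.0000°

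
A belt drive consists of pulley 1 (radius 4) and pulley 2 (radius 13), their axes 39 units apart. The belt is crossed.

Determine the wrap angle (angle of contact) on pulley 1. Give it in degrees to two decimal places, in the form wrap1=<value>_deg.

wrap1=231.68_deg

crossed belt: β = asin((r1+r2)/C) = asin(17/39) = 25.8424°
wrap1 = wrap2 = π + 2β = 231.6848°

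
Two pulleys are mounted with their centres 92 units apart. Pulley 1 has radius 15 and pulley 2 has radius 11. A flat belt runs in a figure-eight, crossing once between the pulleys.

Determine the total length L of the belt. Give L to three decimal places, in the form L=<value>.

L=273.079

crossed belt: β = asin((r1+r2)/C) = asin(26/92) = 16.4160°
wrap1 = wrap2 = π + 2β = 212.8319°
tangent length = C·cosβ = 88.2496
L = (r1+r2)·wrap + 2·C·cosβ = 26·3.7146 + 2·88.2496 = 273.0794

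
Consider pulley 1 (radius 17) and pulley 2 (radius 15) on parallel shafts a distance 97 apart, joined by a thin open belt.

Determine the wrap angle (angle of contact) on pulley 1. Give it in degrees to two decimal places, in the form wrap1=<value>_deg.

open belt: β = asin((r2−r1)/C) = asin(-2/97) = -1.1814°
wrap1 = π − 2β = 182.3629°
wrap2 = π + 2β = 177.6371°

wrap1=182.36_deg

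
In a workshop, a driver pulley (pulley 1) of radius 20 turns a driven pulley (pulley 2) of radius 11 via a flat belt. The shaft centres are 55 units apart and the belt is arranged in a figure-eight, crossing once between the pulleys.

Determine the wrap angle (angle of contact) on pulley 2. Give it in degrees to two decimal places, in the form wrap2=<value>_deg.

wrap2=248.62_deg

crossed belt: β = asin((r1+r2)/C) = asin(31/55) = 34.3077°
wrap1 = wrap2 = π + 2β = 248.6153°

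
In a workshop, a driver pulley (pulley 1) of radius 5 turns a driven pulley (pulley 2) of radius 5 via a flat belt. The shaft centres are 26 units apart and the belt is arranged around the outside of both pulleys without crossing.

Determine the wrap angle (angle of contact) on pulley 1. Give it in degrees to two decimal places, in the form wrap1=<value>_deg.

open belt: β = asin((r2−r1)/C) = asin(0/26) = 0.0000°
wrap1 = π − 2β = 180.0000°
wrap2 = π + 2β = 180.0000°

wrap1=180.00_deg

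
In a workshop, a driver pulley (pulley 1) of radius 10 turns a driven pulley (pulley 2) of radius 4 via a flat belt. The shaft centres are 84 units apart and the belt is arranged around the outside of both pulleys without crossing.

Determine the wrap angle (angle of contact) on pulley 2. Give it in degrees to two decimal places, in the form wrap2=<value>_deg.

wrap2=171.81_deg

open belt: β = asin((r2−r1)/C) = asin(-6/84) = -4.0960°
wrap1 = π − 2β = 188.1921°
wrap2 = π + 2β = 171.8079°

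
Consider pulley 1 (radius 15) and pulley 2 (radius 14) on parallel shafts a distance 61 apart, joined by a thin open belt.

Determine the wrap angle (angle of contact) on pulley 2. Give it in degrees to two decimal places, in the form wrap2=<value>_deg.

wrap2=178.12_deg

open belt: β = asin((r2−r1)/C) = asin(-1/61) = -0.9393°
wrap1 = π − 2β = 181.8786°
wrap2 = π + 2β = 178.1214°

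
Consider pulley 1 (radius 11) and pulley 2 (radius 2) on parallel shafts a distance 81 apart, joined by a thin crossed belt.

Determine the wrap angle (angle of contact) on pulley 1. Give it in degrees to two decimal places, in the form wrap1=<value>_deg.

wrap1=198.47_deg

crossed belt: β = asin((r1+r2)/C) = asin(13/81) = 9.2356°
wrap1 = wrap2 = π + 2β = 198.4711°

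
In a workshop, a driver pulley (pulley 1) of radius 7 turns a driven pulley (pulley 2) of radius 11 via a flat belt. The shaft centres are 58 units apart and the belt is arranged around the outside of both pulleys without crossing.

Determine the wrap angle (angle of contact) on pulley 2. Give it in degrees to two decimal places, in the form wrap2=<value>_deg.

open belt: β = asin((r2−r1)/C) = asin(4/58) = 3.9546°
wrap1 = π − 2β = 172.0909°
wrap2 = π + 2β = 187.9091°

wrap2=187.91_deg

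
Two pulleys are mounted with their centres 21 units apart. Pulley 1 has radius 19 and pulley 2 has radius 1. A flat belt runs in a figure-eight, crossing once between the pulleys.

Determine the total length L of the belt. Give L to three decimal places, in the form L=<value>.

L=126.076

crossed belt: β = asin((r1+r2)/C) = asin(20/21) = 72.2472°
wrap1 = wrap2 = π + 2β = 324.4944°
tangent length = C·cosβ = 6.4031
L = (r1+r2)·wrap + 2·C·cosβ = 20·5.6635 + 2·6.4031 = 126.0762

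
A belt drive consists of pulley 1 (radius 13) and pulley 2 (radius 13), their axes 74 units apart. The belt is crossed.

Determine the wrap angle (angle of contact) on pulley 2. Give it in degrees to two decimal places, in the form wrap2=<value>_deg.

crossed belt: β = asin((r1+r2)/C) = asin(26/74) = 20.5700°
wrap1 = wrap2 = π + 2β = 221.1400°

wrap2=221.14_deg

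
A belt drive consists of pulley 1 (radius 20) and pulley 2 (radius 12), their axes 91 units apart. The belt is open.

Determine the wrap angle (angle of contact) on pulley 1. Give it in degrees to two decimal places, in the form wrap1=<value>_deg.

wrap1=190.09_deg

open belt: β = asin((r2−r1)/C) = asin(-8/91) = -5.0435°
wrap1 = π − 2β = 190.0870°
wrap2 = π + 2β = 169.9130°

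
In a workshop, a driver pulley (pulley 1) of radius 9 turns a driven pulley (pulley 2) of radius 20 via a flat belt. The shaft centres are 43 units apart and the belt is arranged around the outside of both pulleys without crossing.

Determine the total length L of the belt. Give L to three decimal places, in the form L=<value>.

L=179.936

open belt: β = asin((r2−r1)/C) = asin(11/43) = 14.8218°
wrap1 = π − 2β = 150.3564°
wrap2 = π + 2β = 209.6436°
tangent length = C·cosβ = 41.5692
L = r1·wrap1 + r2·wrap2 + 2·C·cosβ = 9·2.6242 + 20·3.6590 + 2·41.5692 = 179.9358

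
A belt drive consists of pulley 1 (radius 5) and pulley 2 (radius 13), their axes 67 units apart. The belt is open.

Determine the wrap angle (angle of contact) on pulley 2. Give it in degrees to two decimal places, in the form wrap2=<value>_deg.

wrap2=193.72_deg

open belt: β = asin((r2−r1)/C) = asin(8/67) = 6.8576°
wrap1 = π − 2β = 166.2847°
wrap2 = π + 2β = 193.7153°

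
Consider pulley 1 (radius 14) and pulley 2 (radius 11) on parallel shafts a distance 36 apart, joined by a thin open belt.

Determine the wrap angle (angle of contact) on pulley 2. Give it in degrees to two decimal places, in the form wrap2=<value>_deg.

open belt: β = asin((r2−r1)/C) = asin(-3/36) = -4.7802°
wrap1 = π − 2β = 189.5604°
wrap2 = π + 2β = 170.4396°

wrap2=170.44_deg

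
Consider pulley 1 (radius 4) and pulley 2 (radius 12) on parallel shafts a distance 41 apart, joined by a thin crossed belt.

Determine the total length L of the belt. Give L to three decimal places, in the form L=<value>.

L=138.593

crossed belt: β = asin((r1+r2)/C) = asin(16/41) = 22.9697°
wrap1 = wrap2 = π + 2β = 225.9394°
tangent length = C·cosβ = 37.7492
L = (r1+r2)·wrap + 2·C·cosβ = 16·3.9434 + 2·37.7492 = 138.5925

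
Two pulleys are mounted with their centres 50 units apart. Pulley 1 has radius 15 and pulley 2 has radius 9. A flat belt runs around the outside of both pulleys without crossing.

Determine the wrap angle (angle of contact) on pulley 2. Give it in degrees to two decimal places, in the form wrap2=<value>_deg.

wrap2=166.22_deg

open belt: β = asin((r2−r1)/C) = asin(-6/50) = -6.8921°
wrap1 = π − 2β = 193.7842°
wrap2 = π + 2β = 166.2158°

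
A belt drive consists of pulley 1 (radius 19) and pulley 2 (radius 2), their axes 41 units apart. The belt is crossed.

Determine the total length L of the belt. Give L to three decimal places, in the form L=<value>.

L=158.986

crossed belt: β = asin((r1+r2)/C) = asin(21/41) = 30.8102°
wrap1 = wrap2 = π + 2β = 241.6203°
tangent length = C·cosβ = 35.2136
L = (r1+r2)·wrap + 2·C·cosβ = 21·4.2171 + 2·35.2136 = 158.9857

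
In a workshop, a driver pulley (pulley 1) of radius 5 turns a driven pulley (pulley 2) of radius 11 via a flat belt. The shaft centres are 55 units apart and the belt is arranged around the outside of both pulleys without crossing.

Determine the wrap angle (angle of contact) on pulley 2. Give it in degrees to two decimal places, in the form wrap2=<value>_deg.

wrap2=192.53_deg

open belt: β = asin((r2−r1)/C) = asin(6/55) = 6.2629°
wrap1 = π − 2β = 167.4742°
wrap2 = π + 2β = 192.5258°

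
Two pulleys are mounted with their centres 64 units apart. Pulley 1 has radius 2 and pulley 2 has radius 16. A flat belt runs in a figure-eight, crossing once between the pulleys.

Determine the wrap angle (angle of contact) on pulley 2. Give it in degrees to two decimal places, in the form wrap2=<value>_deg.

crossed belt: β = asin((r1+r2)/C) = asin(18/64) = 16.3348°
wrap1 = wrap2 = π + 2β = 212.6696°

wrap2=212.67_deg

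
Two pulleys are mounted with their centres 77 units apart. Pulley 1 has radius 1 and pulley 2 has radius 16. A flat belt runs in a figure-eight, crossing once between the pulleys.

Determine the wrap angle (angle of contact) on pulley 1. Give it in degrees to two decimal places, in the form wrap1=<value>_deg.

crossed belt: β = asin((r1+r2)/C) = asin(17/77) = 12.7548°
wrap1 = wrap2 = π + 2β = 205.5096°

wrap1=205.51_deg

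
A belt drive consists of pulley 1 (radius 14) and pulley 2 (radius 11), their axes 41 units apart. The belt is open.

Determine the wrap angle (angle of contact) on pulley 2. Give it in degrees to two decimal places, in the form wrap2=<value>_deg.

wrap2=171.61_deg

open belt: β = asin((r2−r1)/C) = asin(-3/41) = -4.1961°
wrap1 = π − 2β = 188.3922°
wrap2 = π + 2β = 171.6078°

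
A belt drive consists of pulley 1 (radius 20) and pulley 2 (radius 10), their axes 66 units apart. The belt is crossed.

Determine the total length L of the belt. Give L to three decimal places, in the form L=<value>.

L=240.135

crossed belt: β = asin((r1+r2)/C) = asin(30/66) = 27.0357°
wrap1 = wrap2 = π + 2β = 234.0714°
tangent length = C·cosβ = 58.7878
L = (r1+r2)·wrap + 2·C·cosβ = 30·4.0853 + 2·58.7878 = 240.1350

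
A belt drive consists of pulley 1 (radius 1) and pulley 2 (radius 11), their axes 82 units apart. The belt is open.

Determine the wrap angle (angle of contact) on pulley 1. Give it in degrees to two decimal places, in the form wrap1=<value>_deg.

open belt: β = asin((r2−r1)/C) = asin(10/82) = 7.0047°
wrap1 = π − 2β = 165.9905°
wrap2 = π + 2β = 194.0095°

wrap1=165.99_deg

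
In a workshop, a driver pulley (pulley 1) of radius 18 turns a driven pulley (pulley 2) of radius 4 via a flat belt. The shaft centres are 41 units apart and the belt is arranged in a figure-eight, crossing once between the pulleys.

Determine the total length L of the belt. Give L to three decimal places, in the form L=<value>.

L=163.231

crossed belt: β = asin((r1+r2)/C) = asin(22/41) = 32.4515°
wrap1 = wrap2 = π + 2β = 244.9030°
tangent length = C·cosβ = 34.5977
L = (r1+r2)·wrap + 2·C·cosβ = 22·4.2744 + 2·34.5977 = 163.2314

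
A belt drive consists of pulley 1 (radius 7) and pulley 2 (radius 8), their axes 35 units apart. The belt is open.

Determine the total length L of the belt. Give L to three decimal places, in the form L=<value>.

open belt: β = asin((r2−r1)/C) = asin(1/35) = 1.6372°
wrap1 = π − 2β = 176.7255°
wrap2 = π + 2β = 183.2745°
tangent length = C·cosβ = 34.9857
L = r1·wrap1 + r2·wrap2 + 2·C·cosβ = 7·3.0844 + 8·3.1987 + 2·34.9857 = 117.1525

L=117.152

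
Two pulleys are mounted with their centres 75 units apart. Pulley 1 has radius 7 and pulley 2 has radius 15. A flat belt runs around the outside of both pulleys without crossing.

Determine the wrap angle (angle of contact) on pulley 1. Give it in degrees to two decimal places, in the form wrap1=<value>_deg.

open belt: β = asin((r2−r1)/C) = asin(8/75) = 6.1232°
wrap1 = π − 2β = 167.7536°
wrap2 = π + 2β = 192.2464°

wrap1=167.75_deg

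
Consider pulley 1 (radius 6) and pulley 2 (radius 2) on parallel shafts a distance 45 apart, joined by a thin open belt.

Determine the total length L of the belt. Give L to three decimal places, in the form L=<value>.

L=115.489

open belt: β = asin((r2−r1)/C) = asin(-4/45) = -5.0997°
wrap1 = π − 2β = 190.1994°
wrap2 = π + 2β = 169.8006°
tangent length = C·cosβ = 44.8219
L = r1·wrap1 + r2·wrap2 + 2·C·cosβ = 6·3.3196 + 2·2.9636 + 2·44.8219 = 115.4885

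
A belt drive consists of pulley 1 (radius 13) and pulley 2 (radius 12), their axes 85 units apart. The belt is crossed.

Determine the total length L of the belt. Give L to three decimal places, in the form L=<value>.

L=255.947

crossed belt: β = asin((r1+r2)/C) = asin(25/85) = 17.1046°
wrap1 = wrap2 = π + 2β = 214.2093°
tangent length = C·cosβ = 81.2404
L = (r1+r2)·wrap + 2·C·cosβ = 25·3.7387 + 2·81.2404 = 255.9472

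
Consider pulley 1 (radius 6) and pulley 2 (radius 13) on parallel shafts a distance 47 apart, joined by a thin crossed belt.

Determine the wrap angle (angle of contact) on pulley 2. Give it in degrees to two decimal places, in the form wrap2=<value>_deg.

crossed belt: β = asin((r1+r2)/C) = asin(19/47) = 23.8445°
wrap1 = wrap2 = π + 2β = 227.6889°

wrap2=227.69_deg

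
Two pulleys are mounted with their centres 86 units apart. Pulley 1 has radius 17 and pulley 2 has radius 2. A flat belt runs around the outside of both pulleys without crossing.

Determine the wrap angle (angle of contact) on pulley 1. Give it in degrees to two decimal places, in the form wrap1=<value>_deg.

open belt: β = asin((r2−r1)/C) = asin(-15/86) = -10.0448°
wrap1 = π − 2β = 200.0897°
wrap2 = π + 2β = 159.9103°

wrap1=200.09_deg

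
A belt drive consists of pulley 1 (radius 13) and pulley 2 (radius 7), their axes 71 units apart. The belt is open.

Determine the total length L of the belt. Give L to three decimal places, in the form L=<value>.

L=205.339

open belt: β = asin((r2−r1)/C) = asin(-6/71) = -4.8477°
wrap1 = π − 2β = 189.6954°
wrap2 = π + 2β = 170.3046°
tangent length = C·cosβ = 70.7460
L = r1·wrap1 + r2·wrap2 + 2·C·cosβ = 13·3.3108 + 7·2.9724 + 2·70.7460 = 205.3392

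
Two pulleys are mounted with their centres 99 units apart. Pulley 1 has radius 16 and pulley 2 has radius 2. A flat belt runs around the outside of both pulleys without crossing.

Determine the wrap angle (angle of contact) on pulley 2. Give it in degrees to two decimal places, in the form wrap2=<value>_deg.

wrap2=163.74_deg

open belt: β = asin((r2−r1)/C) = asin(-14/99) = -8.1297°
wrap1 = π − 2β = 196.2594°
wrap2 = π + 2β = 163.7406°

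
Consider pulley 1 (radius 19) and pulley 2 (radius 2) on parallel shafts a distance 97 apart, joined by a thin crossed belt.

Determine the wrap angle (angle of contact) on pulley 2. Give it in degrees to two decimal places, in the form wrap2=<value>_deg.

crossed belt: β = asin((r1+r2)/C) = asin(21/97) = 12.5032°
wrap1 = wrap2 = π + 2β = 205.0065°

wrap2=205.01_deg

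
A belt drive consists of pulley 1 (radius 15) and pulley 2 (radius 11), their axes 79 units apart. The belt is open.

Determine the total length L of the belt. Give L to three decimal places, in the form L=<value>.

open belt: β = asin((r2−r1)/C) = asin(-4/79) = -2.9023°
wrap1 = π − 2β = 185.8046°
wrap2 = π + 2β = 174.1954°
tangent length = C·cosβ = 78.8987
L = r1·wrap1 + r2·wrap2 + 2·C·cosβ = 15·3.2429 + 11·3.0403 + 2·78.8987 = 239.8840

L=239.884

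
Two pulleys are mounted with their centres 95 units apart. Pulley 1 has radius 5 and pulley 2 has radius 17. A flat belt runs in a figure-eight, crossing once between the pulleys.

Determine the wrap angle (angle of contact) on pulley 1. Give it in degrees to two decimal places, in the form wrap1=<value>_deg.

crossed belt: β = asin((r1+r2)/C) = asin(22/95) = 13.3900°
wrap1 = wrap2 = π + 2β = 206.7801°

wrap1=206.78_deg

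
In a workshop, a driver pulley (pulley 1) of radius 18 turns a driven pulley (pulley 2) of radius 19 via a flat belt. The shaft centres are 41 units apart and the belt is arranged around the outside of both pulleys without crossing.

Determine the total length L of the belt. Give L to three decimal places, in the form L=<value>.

open belt: β = asin((r2−r1)/C) = asin(1/41) = 1.3976°
wrap1 = π − 2β = 177.2048°
wrap2 = π + 2β = 182.7952°
tangent length = C·cosβ = 40.9878
L = r1·wrap1 + r2·wrap2 + 2·C·cosβ = 18·3.0928 + 19·3.1904 + 2·40.9878 = 198.2633

L=198.263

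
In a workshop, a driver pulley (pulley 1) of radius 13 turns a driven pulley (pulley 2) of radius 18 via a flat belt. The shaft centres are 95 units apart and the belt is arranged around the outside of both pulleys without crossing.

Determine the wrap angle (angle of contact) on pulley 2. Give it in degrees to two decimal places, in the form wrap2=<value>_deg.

wrap2=186.03_deg

open belt: β = asin((r2−r1)/C) = asin(5/95) = 3.0170°
wrap1 = π − 2β = 173.9661°
wrap2 = π + 2β = 186.0339°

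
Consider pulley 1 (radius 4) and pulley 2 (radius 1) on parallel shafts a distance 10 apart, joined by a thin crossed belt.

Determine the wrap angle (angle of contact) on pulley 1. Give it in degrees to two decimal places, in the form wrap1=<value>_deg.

wrap1=240.00_deg

crossed belt: β = asin((r1+r2)/C) = asin(5/10) = 30.0000°
wrap1 = wrap2 = π + 2β = 240.0000°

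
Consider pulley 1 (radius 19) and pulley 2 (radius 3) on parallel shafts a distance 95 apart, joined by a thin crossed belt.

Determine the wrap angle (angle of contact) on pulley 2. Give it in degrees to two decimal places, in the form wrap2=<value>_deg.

crossed belt: β = asin((r1+r2)/C) = asin(22/95) = 13.3900°
wrap1 = wrap2 = π + 2β = 206.7801°

wrap2=206.78_deg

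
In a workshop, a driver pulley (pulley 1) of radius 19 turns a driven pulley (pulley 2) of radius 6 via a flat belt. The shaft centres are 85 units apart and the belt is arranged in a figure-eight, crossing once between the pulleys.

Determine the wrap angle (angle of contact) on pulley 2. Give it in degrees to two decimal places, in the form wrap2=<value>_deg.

crossed belt: β = asin((r1+r2)/C) = asin(25/85) = 17.1046°
wrap1 = wrap2 = π + 2β = 214.2093°

wrap2=214.21_deg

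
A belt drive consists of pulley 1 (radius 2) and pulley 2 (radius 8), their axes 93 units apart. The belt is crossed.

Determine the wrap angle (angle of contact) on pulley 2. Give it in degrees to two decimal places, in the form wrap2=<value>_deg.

crossed belt: β = asin((r1+r2)/C) = asin(10/93) = 6.1728°
wrap1 = wrap2 = π + 2β = 192.3455°

wrap2=192.35_deg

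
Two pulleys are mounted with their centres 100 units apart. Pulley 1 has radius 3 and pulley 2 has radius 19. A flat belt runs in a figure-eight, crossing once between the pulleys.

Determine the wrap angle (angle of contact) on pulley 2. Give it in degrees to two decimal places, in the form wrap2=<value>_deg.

wrap2=205.42_deg

crossed belt: β = asin((r1+r2)/C) = asin(22/100) = 12.7090°
wrap1 = wrap2 = π + 2β = 205.4181°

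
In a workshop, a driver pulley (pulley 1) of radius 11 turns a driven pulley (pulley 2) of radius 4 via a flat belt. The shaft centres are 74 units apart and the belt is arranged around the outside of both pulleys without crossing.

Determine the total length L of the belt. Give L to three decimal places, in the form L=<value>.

open belt: β = asin((r2−r1)/C) = asin(-7/74) = -5.4280°
wrap1 = π − 2β = 190.8560°
wrap2 = π + 2β = 169.1440°
tangent length = C·cosβ = 73.6682
L = r1·wrap1 + r2·wrap2 + 2·C·cosβ = 11·3.3311 + 4·2.9521 + 2·73.6682 = 195.7865

L=195.787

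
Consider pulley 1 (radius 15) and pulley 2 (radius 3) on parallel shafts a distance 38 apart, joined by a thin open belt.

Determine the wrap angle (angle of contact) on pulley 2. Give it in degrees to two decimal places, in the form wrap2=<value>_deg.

wrap2=143.18_deg

open belt: β = asin((r2−r1)/C) = asin(-12/38) = -18.4085°
wrap1 = π − 2β = 216.8170°
wrap2 = π + 2β = 143.1830°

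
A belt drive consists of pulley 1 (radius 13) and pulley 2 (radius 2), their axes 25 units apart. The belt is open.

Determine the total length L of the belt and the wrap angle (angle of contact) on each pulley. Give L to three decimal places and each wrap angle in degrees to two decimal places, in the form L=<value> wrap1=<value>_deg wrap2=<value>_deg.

open belt: β = asin((r2−r1)/C) = asin(-11/25) = -26.1039°
wrap1 = π − 2β = 232.2078°
wrap2 = π + 2β = 127.7922°
tangent length = C·cosβ = 22.4499
L = r1·wrap1 + r2·wrap2 + 2·C·cosβ = 13·4.0528 + 2·2.2304 + 2·22.4499 = 102.0469

L=102.047 wrap1=232.21_deg wrap2=127.79_deg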